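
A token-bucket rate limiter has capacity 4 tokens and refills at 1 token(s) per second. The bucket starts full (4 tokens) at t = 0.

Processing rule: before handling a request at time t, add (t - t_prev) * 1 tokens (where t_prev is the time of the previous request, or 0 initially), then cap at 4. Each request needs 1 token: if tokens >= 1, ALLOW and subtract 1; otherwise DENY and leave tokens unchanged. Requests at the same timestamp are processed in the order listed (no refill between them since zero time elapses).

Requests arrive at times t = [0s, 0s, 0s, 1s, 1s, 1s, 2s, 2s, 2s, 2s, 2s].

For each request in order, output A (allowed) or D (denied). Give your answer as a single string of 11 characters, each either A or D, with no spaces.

Answer: AAAAADADDDD

Derivation:
Simulating step by step:
  req#1 t=0s: ALLOW
  req#2 t=0s: ALLOW
  req#3 t=0s: ALLOW
  req#4 t=1s: ALLOW
  req#5 t=1s: ALLOW
  req#6 t=1s: DENY
  req#7 t=2s: ALLOW
  req#8 t=2s: DENY
  req#9 t=2s: DENY
  req#10 t=2s: DENY
  req#11 t=2s: DENY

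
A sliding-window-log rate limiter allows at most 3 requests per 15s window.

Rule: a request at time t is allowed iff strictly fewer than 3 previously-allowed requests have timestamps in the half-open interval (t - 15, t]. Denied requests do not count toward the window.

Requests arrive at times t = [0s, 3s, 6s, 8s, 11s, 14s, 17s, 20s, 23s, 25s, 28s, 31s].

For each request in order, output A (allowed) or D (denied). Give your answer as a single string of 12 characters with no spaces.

Answer: AAADDDAAADDD

Derivation:
Tracking allowed requests in the window:
  req#1 t=0s: ALLOW
  req#2 t=3s: ALLOW
  req#3 t=6s: ALLOW
  req#4 t=8s: DENY
  req#5 t=11s: DENY
  req#6 t=14s: DENY
  req#7 t=17s: ALLOW
  req#8 t=20s: ALLOW
  req#9 t=23s: ALLOW
  req#10 t=25s: DENY
  req#11 t=28s: DENY
  req#12 t=31s: DENY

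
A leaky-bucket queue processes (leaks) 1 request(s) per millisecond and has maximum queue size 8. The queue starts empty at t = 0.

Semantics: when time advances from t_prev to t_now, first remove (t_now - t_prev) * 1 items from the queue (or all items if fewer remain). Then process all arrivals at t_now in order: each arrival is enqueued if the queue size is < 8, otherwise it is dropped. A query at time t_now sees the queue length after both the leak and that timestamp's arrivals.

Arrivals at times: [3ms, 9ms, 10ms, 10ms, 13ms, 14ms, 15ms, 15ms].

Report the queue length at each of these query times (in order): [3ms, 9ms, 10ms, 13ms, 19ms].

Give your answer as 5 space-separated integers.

Answer: 1 1 2 1 0

Derivation:
Queue lengths at query times:
  query t=3ms: backlog = 1
  query t=9ms: backlog = 1
  query t=10ms: backlog = 2
  query t=13ms: backlog = 1
  query t=19ms: backlog = 0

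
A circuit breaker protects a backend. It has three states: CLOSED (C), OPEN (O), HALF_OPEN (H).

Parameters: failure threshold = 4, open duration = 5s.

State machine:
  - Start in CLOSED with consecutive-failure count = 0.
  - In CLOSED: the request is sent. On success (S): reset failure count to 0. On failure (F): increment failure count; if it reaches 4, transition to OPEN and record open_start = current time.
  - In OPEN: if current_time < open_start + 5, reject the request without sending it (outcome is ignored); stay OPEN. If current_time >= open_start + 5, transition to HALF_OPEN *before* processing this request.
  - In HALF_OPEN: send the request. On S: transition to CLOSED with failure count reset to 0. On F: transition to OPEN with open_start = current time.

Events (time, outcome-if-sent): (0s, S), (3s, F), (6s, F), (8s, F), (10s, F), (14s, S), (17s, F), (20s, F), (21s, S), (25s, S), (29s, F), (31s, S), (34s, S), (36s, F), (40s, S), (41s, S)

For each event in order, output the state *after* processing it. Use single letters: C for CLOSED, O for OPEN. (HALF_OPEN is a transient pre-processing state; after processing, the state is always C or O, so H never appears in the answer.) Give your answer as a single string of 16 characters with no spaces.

State after each event:
  event#1 t=0s outcome=S: state=CLOSED
  event#2 t=3s outcome=F: state=CLOSED
  event#3 t=6s outcome=F: state=CLOSED
  event#4 t=8s outcome=F: state=CLOSED
  event#5 t=10s outcome=F: state=OPEN
  event#6 t=14s outcome=S: state=OPEN
  event#7 t=17s outcome=F: state=OPEN
  event#8 t=20s outcome=F: state=OPEN
  event#9 t=21s outcome=S: state=OPEN
  event#10 t=25s outcome=S: state=CLOSED
  event#11 t=29s outcome=F: state=CLOSED
  event#12 t=31s outcome=S: state=CLOSED
  event#13 t=34s outcome=S: state=CLOSED
  event#14 t=36s outcome=F: state=CLOSED
  event#15 t=40s outcome=S: state=CLOSED
  event#16 t=41s outcome=S: state=CLOSED

Answer: CCCCOOOOOCCCCCCC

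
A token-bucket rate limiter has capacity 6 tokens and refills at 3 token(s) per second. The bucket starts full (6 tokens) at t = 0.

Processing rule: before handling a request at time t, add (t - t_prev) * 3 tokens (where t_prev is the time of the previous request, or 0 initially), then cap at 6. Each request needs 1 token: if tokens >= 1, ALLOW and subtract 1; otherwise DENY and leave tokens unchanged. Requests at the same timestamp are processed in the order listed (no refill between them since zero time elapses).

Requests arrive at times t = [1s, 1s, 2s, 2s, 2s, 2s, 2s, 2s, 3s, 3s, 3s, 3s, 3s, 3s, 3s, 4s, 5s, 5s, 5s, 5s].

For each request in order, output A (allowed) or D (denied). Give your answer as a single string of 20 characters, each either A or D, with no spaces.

Simulating step by step:
  req#1 t=1s: ALLOW
  req#2 t=1s: ALLOW
  req#3 t=2s: ALLOW
  req#4 t=2s: ALLOW
  req#5 t=2s: ALLOW
  req#6 t=2s: ALLOW
  req#7 t=2s: ALLOW
  req#8 t=2s: ALLOW
  req#9 t=3s: ALLOW
  req#10 t=3s: ALLOW
  req#11 t=3s: ALLOW
  req#12 t=3s: DENY
  req#13 t=3s: DENY
  req#14 t=3s: DENY
  req#15 t=3s: DENY
  req#16 t=4s: ALLOW
  req#17 t=5s: ALLOW
  req#18 t=5s: ALLOW
  req#19 t=5s: ALLOW
  req#20 t=5s: ALLOW

Answer: AAAAAAAAAAADDDDAAAAA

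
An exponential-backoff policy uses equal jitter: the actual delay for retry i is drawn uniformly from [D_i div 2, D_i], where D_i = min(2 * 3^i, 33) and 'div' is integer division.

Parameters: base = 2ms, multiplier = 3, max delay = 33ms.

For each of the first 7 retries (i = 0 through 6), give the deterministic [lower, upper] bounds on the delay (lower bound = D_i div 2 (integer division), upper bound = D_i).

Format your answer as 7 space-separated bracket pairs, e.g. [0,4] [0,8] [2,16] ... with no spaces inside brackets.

Computing bounds per retry:
  i=0: D_i=min(2*3^0,33)=2, bounds=[1,2]
  i=1: D_i=min(2*3^1,33)=6, bounds=[3,6]
  i=2: D_i=min(2*3^2,33)=18, bounds=[9,18]
  i=3: D_i=min(2*3^3,33)=33, bounds=[16,33]
  i=4: D_i=min(2*3^4,33)=33, bounds=[16,33]
  i=5: D_i=min(2*3^5,33)=33, bounds=[16,33]
  i=6: D_i=min(2*3^6,33)=33, bounds=[16,33]

Answer: [1,2] [3,6] [9,18] [16,33] [16,33] [16,33] [16,33]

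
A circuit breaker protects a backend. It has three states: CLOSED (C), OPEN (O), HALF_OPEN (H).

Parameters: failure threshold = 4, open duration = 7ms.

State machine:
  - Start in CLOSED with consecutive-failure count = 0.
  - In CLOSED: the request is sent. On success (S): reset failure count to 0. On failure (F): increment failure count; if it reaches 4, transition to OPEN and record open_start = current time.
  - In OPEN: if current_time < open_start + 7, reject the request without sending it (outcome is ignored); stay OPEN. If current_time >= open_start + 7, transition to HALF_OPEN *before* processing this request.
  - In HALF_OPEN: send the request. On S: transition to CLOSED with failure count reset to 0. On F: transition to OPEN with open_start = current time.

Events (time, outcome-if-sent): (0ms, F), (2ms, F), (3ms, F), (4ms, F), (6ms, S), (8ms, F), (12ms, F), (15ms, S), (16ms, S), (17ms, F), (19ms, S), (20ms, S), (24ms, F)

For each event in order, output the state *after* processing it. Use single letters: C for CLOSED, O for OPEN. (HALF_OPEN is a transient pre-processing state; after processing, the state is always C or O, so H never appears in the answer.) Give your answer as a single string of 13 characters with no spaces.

State after each event:
  event#1 t=0ms outcome=F: state=CLOSED
  event#2 t=2ms outcome=F: state=CLOSED
  event#3 t=3ms outcome=F: state=CLOSED
  event#4 t=4ms outcome=F: state=OPEN
  event#5 t=6ms outcome=S: state=OPEN
  event#6 t=8ms outcome=F: state=OPEN
  event#7 t=12ms outcome=F: state=OPEN
  event#8 t=15ms outcome=S: state=OPEN
  event#9 t=16ms outcome=S: state=OPEN
  event#10 t=17ms outcome=F: state=OPEN
  event#11 t=19ms outcome=S: state=CLOSED
  event#12 t=20ms outcome=S: state=CLOSED
  event#13 t=24ms outcome=F: state=CLOSED

Answer: CCCOOOOOOOCCC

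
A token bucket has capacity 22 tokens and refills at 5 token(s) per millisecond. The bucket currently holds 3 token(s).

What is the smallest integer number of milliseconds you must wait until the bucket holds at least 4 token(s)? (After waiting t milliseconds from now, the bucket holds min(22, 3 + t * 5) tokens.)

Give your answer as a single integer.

Answer: 1

Derivation:
Need 3 + t * 5 >= 4, so t >= 1/5.
Smallest integer t = ceil(1/5) = 1.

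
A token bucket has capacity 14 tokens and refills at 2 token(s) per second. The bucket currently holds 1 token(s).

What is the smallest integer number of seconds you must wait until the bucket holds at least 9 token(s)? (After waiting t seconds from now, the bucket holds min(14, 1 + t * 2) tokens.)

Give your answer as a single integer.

Answer: 4

Derivation:
Need 1 + t * 2 >= 9, so t >= 8/2.
Smallest integer t = ceil(8/2) = 4.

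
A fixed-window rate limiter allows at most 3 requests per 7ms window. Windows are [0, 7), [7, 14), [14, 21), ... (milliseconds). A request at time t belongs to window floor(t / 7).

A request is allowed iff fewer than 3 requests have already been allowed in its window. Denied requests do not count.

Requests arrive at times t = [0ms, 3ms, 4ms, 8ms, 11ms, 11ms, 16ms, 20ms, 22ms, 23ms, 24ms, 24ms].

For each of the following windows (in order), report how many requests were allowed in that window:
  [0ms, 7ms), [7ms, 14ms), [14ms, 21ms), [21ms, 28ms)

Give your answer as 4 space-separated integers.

Answer: 3 3 2 3

Derivation:
Processing requests:
  req#1 t=0ms (window 0): ALLOW
  req#2 t=3ms (window 0): ALLOW
  req#3 t=4ms (window 0): ALLOW
  req#4 t=8ms (window 1): ALLOW
  req#5 t=11ms (window 1): ALLOW
  req#6 t=11ms (window 1): ALLOW
  req#7 t=16ms (window 2): ALLOW
  req#8 t=20ms (window 2): ALLOW
  req#9 t=22ms (window 3): ALLOW
  req#10 t=23ms (window 3): ALLOW
  req#11 t=24ms (window 3): ALLOW
  req#12 t=24ms (window 3): DENY

Allowed counts by window: 3 3 2 3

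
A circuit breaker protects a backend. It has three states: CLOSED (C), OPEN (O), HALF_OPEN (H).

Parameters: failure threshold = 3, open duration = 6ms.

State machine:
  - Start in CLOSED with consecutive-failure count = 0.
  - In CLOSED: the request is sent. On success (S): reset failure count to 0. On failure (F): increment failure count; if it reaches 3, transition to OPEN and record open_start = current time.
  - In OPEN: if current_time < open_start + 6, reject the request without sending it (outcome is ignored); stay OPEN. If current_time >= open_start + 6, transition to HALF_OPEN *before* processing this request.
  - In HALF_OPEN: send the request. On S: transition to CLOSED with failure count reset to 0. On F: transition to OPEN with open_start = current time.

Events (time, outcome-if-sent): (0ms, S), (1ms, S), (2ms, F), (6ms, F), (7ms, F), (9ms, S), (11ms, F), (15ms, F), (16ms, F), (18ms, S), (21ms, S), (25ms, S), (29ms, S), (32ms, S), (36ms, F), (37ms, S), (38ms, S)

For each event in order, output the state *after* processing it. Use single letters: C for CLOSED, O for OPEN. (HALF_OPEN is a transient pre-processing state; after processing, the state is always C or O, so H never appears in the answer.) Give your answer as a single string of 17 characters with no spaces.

Answer: CCCCOOOOOOCCCCCCC

Derivation:
State after each event:
  event#1 t=0ms outcome=S: state=CLOSED
  event#2 t=1ms outcome=S: state=CLOSED
  event#3 t=2ms outcome=F: state=CLOSED
  event#4 t=6ms outcome=F: state=CLOSED
  event#5 t=7ms outcome=F: state=OPEN
  event#6 t=9ms outcome=S: state=OPEN
  event#7 t=11ms outcome=F: state=OPEN
  event#8 t=15ms outcome=F: state=OPEN
  event#9 t=16ms outcome=F: state=OPEN
  event#10 t=18ms outcome=S: state=OPEN
  event#11 t=21ms outcome=S: state=CLOSED
  event#12 t=25ms outcome=S: state=CLOSED
  event#13 t=29ms outcome=S: state=CLOSED
  event#14 t=32ms outcome=S: state=CLOSED
  event#15 t=36ms outcome=F: state=CLOSED
  event#16 t=37ms outcome=S: state=CLOSED
  event#17 t=38ms outcome=S: state=CLOSED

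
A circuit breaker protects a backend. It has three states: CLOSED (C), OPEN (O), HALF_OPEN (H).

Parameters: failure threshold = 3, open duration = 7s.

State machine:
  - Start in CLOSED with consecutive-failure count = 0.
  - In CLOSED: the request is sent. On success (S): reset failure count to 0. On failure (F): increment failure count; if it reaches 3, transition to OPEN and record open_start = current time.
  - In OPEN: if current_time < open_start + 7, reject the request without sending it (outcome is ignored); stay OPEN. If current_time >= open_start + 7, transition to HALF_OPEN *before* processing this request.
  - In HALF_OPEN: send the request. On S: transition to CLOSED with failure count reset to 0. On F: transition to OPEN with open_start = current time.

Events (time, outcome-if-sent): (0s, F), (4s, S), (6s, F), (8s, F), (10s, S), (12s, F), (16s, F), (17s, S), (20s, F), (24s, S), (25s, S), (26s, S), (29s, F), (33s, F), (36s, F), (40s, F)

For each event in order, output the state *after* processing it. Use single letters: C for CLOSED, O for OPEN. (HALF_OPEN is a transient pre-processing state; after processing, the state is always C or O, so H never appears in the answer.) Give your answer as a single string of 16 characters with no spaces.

Answer: CCCCCCCCCCCCCCOO

Derivation:
State after each event:
  event#1 t=0s outcome=F: state=CLOSED
  event#2 t=4s outcome=S: state=CLOSED
  event#3 t=6s outcome=F: state=CLOSED
  event#4 t=8s outcome=F: state=CLOSED
  event#5 t=10s outcome=S: state=CLOSED
  event#6 t=12s outcome=F: state=CLOSED
  event#7 t=16s outcome=F: state=CLOSED
  event#8 t=17s outcome=S: state=CLOSED
  event#9 t=20s outcome=F: state=CLOSED
  event#10 t=24s outcome=S: state=CLOSED
  event#11 t=25s outcome=S: state=CLOSED
  event#12 t=26s outcome=S: state=CLOSED
  event#13 t=29s outcome=F: state=CLOSED
  event#14 t=33s outcome=F: state=CLOSED
  event#15 t=36s outcome=F: state=OPEN
  event#16 t=40s outcome=F: state=OPEN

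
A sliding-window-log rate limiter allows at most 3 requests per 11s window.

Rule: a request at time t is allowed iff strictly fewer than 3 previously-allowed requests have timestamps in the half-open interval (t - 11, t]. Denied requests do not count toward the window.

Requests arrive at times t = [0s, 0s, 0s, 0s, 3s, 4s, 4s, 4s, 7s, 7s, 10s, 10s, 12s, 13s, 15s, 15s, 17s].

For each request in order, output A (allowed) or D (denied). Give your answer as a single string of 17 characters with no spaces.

Tracking allowed requests in the window:
  req#1 t=0s: ALLOW
  req#2 t=0s: ALLOW
  req#3 t=0s: ALLOW
  req#4 t=0s: DENY
  req#5 t=3s: DENY
  req#6 t=4s: DENY
  req#7 t=4s: DENY
  req#8 t=4s: DENY
  req#9 t=7s: DENY
  req#10 t=7s: DENY
  req#11 t=10s: DENY
  req#12 t=10s: DENY
  req#13 t=12s: ALLOW
  req#14 t=13s: ALLOW
  req#15 t=15s: ALLOW
  req#16 t=15s: DENY
  req#17 t=17s: DENY

Answer: AAADDDDDDDDDAAADD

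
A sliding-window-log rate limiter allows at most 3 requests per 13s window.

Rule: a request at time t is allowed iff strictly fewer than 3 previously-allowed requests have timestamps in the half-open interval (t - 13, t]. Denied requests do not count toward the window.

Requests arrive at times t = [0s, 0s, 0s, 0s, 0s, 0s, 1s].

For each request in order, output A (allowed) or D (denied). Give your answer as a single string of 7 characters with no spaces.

Answer: AAADDDD

Derivation:
Tracking allowed requests in the window:
  req#1 t=0s: ALLOW
  req#2 t=0s: ALLOW
  req#3 t=0s: ALLOW
  req#4 t=0s: DENY
  req#5 t=0s: DENY
  req#6 t=0s: DENY
  req#7 t=1s: DENY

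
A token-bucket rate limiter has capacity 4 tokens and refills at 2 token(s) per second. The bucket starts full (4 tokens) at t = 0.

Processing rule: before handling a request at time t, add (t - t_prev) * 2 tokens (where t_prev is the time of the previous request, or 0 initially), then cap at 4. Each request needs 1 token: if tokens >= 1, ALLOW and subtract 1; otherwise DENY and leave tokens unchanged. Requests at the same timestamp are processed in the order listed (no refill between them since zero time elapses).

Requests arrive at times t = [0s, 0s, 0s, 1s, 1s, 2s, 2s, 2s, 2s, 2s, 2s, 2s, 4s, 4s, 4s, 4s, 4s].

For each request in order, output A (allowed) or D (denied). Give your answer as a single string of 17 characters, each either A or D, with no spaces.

Simulating step by step:
  req#1 t=0s: ALLOW
  req#2 t=0s: ALLOW
  req#3 t=0s: ALLOW
  req#4 t=1s: ALLOW
  req#5 t=1s: ALLOW
  req#6 t=2s: ALLOW
  req#7 t=2s: ALLOW
  req#8 t=2s: ALLOW
  req#9 t=2s: DENY
  req#10 t=2s: DENY
  req#11 t=2s: DENY
  req#12 t=2s: DENY
  req#13 t=4s: ALLOW
  req#14 t=4s: ALLOW
  req#15 t=4s: ALLOW
  req#16 t=4s: ALLOW
  req#17 t=4s: DENY

Answer: AAAAAAAADDDDAAAAD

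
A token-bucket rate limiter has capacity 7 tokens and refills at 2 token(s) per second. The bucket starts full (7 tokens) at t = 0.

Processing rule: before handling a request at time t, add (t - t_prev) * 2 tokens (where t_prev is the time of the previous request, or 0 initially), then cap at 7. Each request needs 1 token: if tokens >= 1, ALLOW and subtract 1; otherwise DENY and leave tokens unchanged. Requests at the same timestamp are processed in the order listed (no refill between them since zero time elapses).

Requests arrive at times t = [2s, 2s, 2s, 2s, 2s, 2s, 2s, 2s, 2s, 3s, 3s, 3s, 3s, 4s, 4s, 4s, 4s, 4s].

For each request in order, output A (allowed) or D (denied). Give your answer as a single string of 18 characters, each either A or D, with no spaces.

Answer: AAAAAAADDAADDAADDD

Derivation:
Simulating step by step:
  req#1 t=2s: ALLOW
  req#2 t=2s: ALLOW
  req#3 t=2s: ALLOW
  req#4 t=2s: ALLOW
  req#5 t=2s: ALLOW
  req#6 t=2s: ALLOW
  req#7 t=2s: ALLOW
  req#8 t=2s: DENY
  req#9 t=2s: DENY
  req#10 t=3s: ALLOW
  req#11 t=3s: ALLOW
  req#12 t=3s: DENY
  req#13 t=3s: DENY
  req#14 t=4s: ALLOW
  req#15 t=4s: ALLOW
  req#16 t=4s: DENY
  req#17 t=4s: DENY
  req#18 t=4s: DENY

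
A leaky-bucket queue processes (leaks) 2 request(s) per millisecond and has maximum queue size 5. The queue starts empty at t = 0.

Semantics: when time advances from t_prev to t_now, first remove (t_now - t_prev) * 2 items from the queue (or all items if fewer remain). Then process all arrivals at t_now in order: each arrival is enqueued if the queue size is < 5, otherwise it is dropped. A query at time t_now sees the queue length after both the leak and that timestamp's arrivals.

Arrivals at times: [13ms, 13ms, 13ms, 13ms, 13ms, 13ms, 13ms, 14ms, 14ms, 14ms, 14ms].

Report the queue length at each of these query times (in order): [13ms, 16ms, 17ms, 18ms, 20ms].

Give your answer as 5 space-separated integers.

Queue lengths at query times:
  query t=13ms: backlog = 5
  query t=16ms: backlog = 1
  query t=17ms: backlog = 0
  query t=18ms: backlog = 0
  query t=20ms: backlog = 0

Answer: 5 1 0 0 0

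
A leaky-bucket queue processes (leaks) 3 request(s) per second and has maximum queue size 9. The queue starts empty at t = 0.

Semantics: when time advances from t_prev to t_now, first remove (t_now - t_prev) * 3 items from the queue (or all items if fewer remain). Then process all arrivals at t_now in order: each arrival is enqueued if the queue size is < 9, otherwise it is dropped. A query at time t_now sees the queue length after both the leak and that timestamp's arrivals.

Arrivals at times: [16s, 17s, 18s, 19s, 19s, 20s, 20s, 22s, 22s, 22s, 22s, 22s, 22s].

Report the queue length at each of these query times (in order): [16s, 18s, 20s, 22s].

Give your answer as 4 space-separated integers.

Answer: 1 1 2 6

Derivation:
Queue lengths at query times:
  query t=16s: backlog = 1
  query t=18s: backlog = 1
  query t=20s: backlog = 2
  query t=22s: backlog = 6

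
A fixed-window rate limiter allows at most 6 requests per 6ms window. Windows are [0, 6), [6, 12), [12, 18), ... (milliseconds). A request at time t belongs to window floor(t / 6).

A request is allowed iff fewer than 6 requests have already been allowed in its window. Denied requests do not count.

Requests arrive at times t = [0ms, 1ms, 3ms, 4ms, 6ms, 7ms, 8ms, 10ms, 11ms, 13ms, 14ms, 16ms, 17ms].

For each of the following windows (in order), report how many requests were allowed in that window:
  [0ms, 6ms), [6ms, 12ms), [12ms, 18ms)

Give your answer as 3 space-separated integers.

Processing requests:
  req#1 t=0ms (window 0): ALLOW
  req#2 t=1ms (window 0): ALLOW
  req#3 t=3ms (window 0): ALLOW
  req#4 t=4ms (window 0): ALLOW
  req#5 t=6ms (window 1): ALLOW
  req#6 t=7ms (window 1): ALLOW
  req#7 t=8ms (window 1): ALLOW
  req#8 t=10ms (window 1): ALLOW
  req#9 t=11ms (window 1): ALLOW
  req#10 t=13ms (window 2): ALLOW
  req#11 t=14ms (window 2): ALLOW
  req#12 t=16ms (window 2): ALLOW
  req#13 t=17ms (window 2): ALLOW

Allowed counts by window: 4 5 4

Answer: 4 5 4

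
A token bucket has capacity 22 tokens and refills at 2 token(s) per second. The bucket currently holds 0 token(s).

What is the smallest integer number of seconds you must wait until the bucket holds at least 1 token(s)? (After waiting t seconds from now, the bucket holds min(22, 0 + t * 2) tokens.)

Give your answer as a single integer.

Need 0 + t * 2 >= 1, so t >= 1/2.
Smallest integer t = ceil(1/2) = 1.

Answer: 1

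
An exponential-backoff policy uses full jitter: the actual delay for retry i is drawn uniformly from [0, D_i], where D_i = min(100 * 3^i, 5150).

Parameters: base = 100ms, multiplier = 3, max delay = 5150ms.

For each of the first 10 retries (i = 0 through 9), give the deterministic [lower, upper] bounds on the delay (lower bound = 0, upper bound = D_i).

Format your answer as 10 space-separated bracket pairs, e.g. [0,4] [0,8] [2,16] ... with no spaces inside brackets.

Computing bounds per retry:
  i=0: D_i=min(100*3^0,5150)=100, bounds=[0,100]
  i=1: D_i=min(100*3^1,5150)=300, bounds=[0,300]
  i=2: D_i=min(100*3^2,5150)=900, bounds=[0,900]
  i=3: D_i=min(100*3^3,5150)=2700, bounds=[0,2700]
  i=4: D_i=min(100*3^4,5150)=5150, bounds=[0,5150]
  i=5: D_i=min(100*3^5,5150)=5150, bounds=[0,5150]
  i=6: D_i=min(100*3^6,5150)=5150, bounds=[0,5150]
  i=7: D_i=min(100*3^7,5150)=5150, bounds=[0,5150]
  i=8: D_i=min(100*3^8,5150)=5150, bounds=[0,5150]
  i=9: D_i=min(100*3^9,5150)=5150, bounds=[0,5150]

Answer: [0,100] [0,300] [0,900] [0,2700] [0,5150] [0,5150] [0,5150] [0,5150] [0,5150] [0,5150]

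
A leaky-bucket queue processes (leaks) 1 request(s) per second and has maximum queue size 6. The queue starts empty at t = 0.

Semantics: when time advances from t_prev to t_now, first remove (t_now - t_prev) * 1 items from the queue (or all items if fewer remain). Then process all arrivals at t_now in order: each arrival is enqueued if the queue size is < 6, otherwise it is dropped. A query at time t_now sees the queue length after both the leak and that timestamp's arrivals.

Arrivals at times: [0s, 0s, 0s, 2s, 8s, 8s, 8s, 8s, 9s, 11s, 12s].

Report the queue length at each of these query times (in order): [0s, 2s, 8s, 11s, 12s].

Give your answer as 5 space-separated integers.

Queue lengths at query times:
  query t=0s: backlog = 3
  query t=2s: backlog = 2
  query t=8s: backlog = 4
  query t=11s: backlog = 3
  query t=12s: backlog = 3

Answer: 3 2 4 3 3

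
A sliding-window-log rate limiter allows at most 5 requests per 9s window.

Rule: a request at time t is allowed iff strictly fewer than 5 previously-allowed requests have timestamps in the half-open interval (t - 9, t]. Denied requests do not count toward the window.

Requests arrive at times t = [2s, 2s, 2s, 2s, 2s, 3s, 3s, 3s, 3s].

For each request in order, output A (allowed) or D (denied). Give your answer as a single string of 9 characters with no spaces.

Tracking allowed requests in the window:
  req#1 t=2s: ALLOW
  req#2 t=2s: ALLOW
  req#3 t=2s: ALLOW
  req#4 t=2s: ALLOW
  req#5 t=2s: ALLOW
  req#6 t=3s: DENY
  req#7 t=3s: DENY
  req#8 t=3s: DENY
  req#9 t=3s: DENY

Answer: AAAAADDDD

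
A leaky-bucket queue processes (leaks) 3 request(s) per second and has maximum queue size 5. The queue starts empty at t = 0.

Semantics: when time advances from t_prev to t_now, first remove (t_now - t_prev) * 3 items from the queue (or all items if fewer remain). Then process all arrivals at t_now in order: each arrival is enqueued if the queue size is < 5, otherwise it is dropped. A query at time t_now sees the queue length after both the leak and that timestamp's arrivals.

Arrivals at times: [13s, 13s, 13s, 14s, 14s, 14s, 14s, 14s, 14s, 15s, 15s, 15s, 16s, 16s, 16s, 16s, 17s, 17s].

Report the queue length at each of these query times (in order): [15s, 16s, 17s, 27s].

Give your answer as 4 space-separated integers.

Queue lengths at query times:
  query t=15s: backlog = 5
  query t=16s: backlog = 5
  query t=17s: backlog = 4
  query t=27s: backlog = 0

Answer: 5 5 4 0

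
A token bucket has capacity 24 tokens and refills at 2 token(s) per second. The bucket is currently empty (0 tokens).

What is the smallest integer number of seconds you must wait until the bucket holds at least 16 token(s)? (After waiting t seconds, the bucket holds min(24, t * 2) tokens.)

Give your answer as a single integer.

Need t * 2 >= 16, so t >= 16/2.
Smallest integer t = ceil(16/2) = 8.

Answer: 8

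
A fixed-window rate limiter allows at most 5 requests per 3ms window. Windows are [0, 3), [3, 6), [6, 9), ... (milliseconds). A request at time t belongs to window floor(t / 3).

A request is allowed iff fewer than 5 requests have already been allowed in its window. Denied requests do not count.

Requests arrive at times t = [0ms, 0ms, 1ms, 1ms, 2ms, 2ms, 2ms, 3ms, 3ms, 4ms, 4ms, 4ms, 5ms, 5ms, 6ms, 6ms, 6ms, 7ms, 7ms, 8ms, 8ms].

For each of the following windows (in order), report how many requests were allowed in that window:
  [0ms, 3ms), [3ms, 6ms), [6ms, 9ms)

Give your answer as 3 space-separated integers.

Answer: 5 5 5

Derivation:
Processing requests:
  req#1 t=0ms (window 0): ALLOW
  req#2 t=0ms (window 0): ALLOW
  req#3 t=1ms (window 0): ALLOW
  req#4 t=1ms (window 0): ALLOW
  req#5 t=2ms (window 0): ALLOW
  req#6 t=2ms (window 0): DENY
  req#7 t=2ms (window 0): DENY
  req#8 t=3ms (window 1): ALLOW
  req#9 t=3ms (window 1): ALLOW
  req#10 t=4ms (window 1): ALLOW
  req#11 t=4ms (window 1): ALLOW
  req#12 t=4ms (window 1): ALLOW
  req#13 t=5ms (window 1): DENY
  req#14 t=5ms (window 1): DENY
  req#15 t=6ms (window 2): ALLOW
  req#16 t=6ms (window 2): ALLOW
  req#17 t=6ms (window 2): ALLOW
  req#18 t=7ms (window 2): ALLOW
  req#19 t=7ms (window 2): ALLOW
  req#20 t=8ms (window 2): DENY
  req#21 t=8ms (window 2): DENY

Allowed counts by window: 5 5 5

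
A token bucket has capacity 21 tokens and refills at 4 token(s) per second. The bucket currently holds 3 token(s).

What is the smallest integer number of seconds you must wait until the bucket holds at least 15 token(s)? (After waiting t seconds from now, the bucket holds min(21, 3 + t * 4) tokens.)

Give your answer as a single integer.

Need 3 + t * 4 >= 15, so t >= 12/4.
Smallest integer t = ceil(12/4) = 3.

Answer: 3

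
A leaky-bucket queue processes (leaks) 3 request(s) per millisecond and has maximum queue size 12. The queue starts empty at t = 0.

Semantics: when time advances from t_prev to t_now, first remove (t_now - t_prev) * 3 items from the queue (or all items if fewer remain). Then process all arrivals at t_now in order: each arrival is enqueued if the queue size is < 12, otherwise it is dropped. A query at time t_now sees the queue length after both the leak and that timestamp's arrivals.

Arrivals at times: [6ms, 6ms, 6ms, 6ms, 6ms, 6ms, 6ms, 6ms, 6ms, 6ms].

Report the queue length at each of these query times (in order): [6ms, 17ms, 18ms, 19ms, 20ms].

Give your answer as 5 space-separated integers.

Answer: 10 0 0 0 0

Derivation:
Queue lengths at query times:
  query t=6ms: backlog = 10
  query t=17ms: backlog = 0
  query t=18ms: backlog = 0
  query t=19ms: backlog = 0
  query t=20ms: backlog = 0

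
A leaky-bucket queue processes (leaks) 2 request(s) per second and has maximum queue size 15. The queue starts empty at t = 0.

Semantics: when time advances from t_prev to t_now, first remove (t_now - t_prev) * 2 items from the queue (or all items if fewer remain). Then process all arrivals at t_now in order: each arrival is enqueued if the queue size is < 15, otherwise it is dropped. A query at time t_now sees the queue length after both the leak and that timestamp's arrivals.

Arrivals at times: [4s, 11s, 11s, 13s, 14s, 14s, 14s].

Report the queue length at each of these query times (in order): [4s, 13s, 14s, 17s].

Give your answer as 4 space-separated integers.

Queue lengths at query times:
  query t=4s: backlog = 1
  query t=13s: backlog = 1
  query t=14s: backlog = 3
  query t=17s: backlog = 0

Answer: 1 1 3 0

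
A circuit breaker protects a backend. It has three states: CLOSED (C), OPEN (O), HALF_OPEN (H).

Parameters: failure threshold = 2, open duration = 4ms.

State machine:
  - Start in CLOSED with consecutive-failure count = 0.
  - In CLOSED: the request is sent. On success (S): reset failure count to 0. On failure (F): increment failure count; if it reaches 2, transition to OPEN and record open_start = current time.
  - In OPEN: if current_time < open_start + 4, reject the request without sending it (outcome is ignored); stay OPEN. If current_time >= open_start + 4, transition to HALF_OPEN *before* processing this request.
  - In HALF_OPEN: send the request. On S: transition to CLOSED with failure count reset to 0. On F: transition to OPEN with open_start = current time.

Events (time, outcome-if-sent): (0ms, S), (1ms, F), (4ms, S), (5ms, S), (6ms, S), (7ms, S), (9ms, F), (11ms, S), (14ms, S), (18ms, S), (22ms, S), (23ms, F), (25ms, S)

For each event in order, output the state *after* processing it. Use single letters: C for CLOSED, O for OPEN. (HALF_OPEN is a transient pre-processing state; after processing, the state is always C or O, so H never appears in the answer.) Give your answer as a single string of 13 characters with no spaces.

Answer: CCCCCCCCCCCCC

Derivation:
State after each event:
  event#1 t=0ms outcome=S: state=CLOSED
  event#2 t=1ms outcome=F: state=CLOSED
  event#3 t=4ms outcome=S: state=CLOSED
  event#4 t=5ms outcome=S: state=CLOSED
  event#5 t=6ms outcome=S: state=CLOSED
  event#6 t=7ms outcome=S: state=CLOSED
  event#7 t=9ms outcome=F: state=CLOSED
  event#8 t=11ms outcome=S: state=CLOSED
  event#9 t=14ms outcome=S: state=CLOSED
  event#10 t=18ms outcome=S: state=CLOSED
  event#11 t=22ms outcome=S: state=CLOSED
  event#12 t=23ms outcome=F: state=CLOSED
  event#13 t=25ms outcome=S: state=CLOSED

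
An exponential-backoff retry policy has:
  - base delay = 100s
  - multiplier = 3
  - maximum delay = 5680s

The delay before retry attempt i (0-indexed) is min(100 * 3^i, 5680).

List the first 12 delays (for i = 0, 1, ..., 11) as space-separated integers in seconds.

Computing each delay:
  i=0: min(100*3^0, 5680) = 100
  i=1: min(100*3^1, 5680) = 300
  i=2: min(100*3^2, 5680) = 900
  i=3: min(100*3^3, 5680) = 2700
  i=4: min(100*3^4, 5680) = 5680
  i=5: min(100*3^5, 5680) = 5680
  i=6: min(100*3^6, 5680) = 5680
  i=7: min(100*3^7, 5680) = 5680
  i=8: min(100*3^8, 5680) = 5680
  i=9: min(100*3^9, 5680) = 5680
  i=10: min(100*3^10, 5680) = 5680
  i=11: min(100*3^11, 5680) = 5680

Answer: 100 300 900 2700 5680 5680 5680 5680 5680 5680 5680 5680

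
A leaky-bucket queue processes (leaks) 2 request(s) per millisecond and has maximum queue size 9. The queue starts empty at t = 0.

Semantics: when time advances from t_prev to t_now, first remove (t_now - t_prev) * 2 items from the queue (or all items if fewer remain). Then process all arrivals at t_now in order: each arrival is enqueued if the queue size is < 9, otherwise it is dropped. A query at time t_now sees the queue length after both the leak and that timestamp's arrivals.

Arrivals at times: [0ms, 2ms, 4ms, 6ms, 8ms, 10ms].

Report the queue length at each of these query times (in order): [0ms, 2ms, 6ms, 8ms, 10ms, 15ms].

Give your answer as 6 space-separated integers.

Queue lengths at query times:
  query t=0ms: backlog = 1
  query t=2ms: backlog = 1
  query t=6ms: backlog = 1
  query t=8ms: backlog = 1
  query t=10ms: backlog = 1
  query t=15ms: backlog = 0

Answer: 1 1 1 1 1 0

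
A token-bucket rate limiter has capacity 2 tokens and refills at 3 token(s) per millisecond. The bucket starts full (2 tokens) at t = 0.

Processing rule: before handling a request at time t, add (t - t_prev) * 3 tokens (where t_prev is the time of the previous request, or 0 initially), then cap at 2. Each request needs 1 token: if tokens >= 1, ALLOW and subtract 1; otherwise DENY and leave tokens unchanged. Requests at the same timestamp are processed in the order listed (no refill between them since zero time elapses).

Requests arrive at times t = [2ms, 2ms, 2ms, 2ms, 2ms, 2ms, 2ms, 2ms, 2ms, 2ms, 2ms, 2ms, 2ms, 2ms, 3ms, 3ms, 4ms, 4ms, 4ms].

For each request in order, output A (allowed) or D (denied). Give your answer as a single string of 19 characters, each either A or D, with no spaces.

Simulating step by step:
  req#1 t=2ms: ALLOW
  req#2 t=2ms: ALLOW
  req#3 t=2ms: DENY
  req#4 t=2ms: DENY
  req#5 t=2ms: DENY
  req#6 t=2ms: DENY
  req#7 t=2ms: DENY
  req#8 t=2ms: DENY
  req#9 t=2ms: DENY
  req#10 t=2ms: DENY
  req#11 t=2ms: DENY
  req#12 t=2ms: DENY
  req#13 t=2ms: DENY
  req#14 t=2ms: DENY
  req#15 t=3ms: ALLOW
  req#16 t=3ms: ALLOW
  req#17 t=4ms: ALLOW
  req#18 t=4ms: ALLOW
  req#19 t=4ms: DENY

Answer: AADDDDDDDDDDDDAAAAD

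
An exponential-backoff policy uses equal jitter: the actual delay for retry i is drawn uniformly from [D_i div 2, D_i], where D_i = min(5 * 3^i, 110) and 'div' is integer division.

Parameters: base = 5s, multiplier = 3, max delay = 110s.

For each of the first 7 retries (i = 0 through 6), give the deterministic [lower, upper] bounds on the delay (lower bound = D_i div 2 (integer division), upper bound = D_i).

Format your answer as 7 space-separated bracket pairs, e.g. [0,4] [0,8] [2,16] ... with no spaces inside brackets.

Computing bounds per retry:
  i=0: D_i=min(5*3^0,110)=5, bounds=[2,5]
  i=1: D_i=min(5*3^1,110)=15, bounds=[7,15]
  i=2: D_i=min(5*3^2,110)=45, bounds=[22,45]
  i=3: D_i=min(5*3^3,110)=110, bounds=[55,110]
  i=4: D_i=min(5*3^4,110)=110, bounds=[55,110]
  i=5: D_i=min(5*3^5,110)=110, bounds=[55,110]
  i=6: D_i=min(5*3^6,110)=110, bounds=[55,110]

Answer: [2,5] [7,15] [22,45] [55,110] [55,110] [55,110] [55,110]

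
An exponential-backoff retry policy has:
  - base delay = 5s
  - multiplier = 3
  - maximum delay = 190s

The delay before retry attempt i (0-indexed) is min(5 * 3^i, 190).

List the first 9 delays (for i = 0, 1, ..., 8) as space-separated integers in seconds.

Computing each delay:
  i=0: min(5*3^0, 190) = 5
  i=1: min(5*3^1, 190) = 15
  i=2: min(5*3^2, 190) = 45
  i=3: min(5*3^3, 190) = 135
  i=4: min(5*3^4, 190) = 190
  i=5: min(5*3^5, 190) = 190
  i=6: min(5*3^6, 190) = 190
  i=7: min(5*3^7, 190) = 190
  i=8: min(5*3^8, 190) = 190

Answer: 5 15 45 135 190 190 190 190 190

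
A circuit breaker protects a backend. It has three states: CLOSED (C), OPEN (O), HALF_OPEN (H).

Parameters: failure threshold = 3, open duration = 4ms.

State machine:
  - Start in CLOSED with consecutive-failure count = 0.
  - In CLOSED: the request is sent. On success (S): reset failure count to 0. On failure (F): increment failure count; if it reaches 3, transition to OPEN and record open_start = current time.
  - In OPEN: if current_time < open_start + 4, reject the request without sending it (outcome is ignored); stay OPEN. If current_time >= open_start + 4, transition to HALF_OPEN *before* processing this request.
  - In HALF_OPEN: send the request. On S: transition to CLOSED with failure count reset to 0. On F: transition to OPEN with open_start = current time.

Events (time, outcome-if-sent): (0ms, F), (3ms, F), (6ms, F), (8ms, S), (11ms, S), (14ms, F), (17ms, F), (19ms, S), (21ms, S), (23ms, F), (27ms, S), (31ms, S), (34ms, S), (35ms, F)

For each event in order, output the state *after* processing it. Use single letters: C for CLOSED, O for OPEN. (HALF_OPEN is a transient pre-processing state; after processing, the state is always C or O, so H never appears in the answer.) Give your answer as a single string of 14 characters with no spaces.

State after each event:
  event#1 t=0ms outcome=F: state=CLOSED
  event#2 t=3ms outcome=F: state=CLOSED
  event#3 t=6ms outcome=F: state=OPEN
  event#4 t=8ms outcome=S: state=OPEN
  event#5 t=11ms outcome=S: state=CLOSED
  event#6 t=14ms outcome=F: state=CLOSED
  event#7 t=17ms outcome=F: state=CLOSED
  event#8 t=19ms outcome=S: state=CLOSED
  event#9 t=21ms outcome=S: state=CLOSED
  event#10 t=23ms outcome=F: state=CLOSED
  event#11 t=27ms outcome=S: state=CLOSED
  event#12 t=31ms outcome=S: state=CLOSED
  event#13 t=34ms outcome=S: state=CLOSED
  event#14 t=35ms outcome=F: state=CLOSED

Answer: CCOOCCCCCCCCCC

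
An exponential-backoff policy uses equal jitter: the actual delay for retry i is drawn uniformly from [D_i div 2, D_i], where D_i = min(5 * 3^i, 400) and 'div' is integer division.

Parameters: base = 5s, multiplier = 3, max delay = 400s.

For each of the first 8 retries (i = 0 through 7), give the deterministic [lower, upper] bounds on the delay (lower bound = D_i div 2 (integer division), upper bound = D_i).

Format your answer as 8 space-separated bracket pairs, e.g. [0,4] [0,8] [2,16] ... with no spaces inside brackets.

Computing bounds per retry:
  i=0: D_i=min(5*3^0,400)=5, bounds=[2,5]
  i=1: D_i=min(5*3^1,400)=15, bounds=[7,15]
  i=2: D_i=min(5*3^2,400)=45, bounds=[22,45]
  i=3: D_i=min(5*3^3,400)=135, bounds=[67,135]
  i=4: D_i=min(5*3^4,400)=400, bounds=[200,400]
  i=5: D_i=min(5*3^5,400)=400, bounds=[200,400]
  i=6: D_i=min(5*3^6,400)=400, bounds=[200,400]
  i=7: D_i=min(5*3^7,400)=400, bounds=[200,400]

Answer: [2,5] [7,15] [22,45] [67,135] [200,400] [200,400] [200,400] [200,400]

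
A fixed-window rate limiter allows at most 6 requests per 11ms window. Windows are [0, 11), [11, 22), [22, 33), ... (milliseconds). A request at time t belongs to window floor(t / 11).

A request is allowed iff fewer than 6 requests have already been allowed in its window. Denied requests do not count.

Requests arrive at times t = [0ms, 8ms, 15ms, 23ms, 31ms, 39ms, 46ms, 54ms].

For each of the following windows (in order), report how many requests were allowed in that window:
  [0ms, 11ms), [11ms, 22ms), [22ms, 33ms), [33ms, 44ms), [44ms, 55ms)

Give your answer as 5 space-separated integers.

Processing requests:
  req#1 t=0ms (window 0): ALLOW
  req#2 t=8ms (window 0): ALLOW
  req#3 t=15ms (window 1): ALLOW
  req#4 t=23ms (window 2): ALLOW
  req#5 t=31ms (window 2): ALLOW
  req#6 t=39ms (window 3): ALLOW
  req#7 t=46ms (window 4): ALLOW
  req#8 t=54ms (window 4): ALLOW

Allowed counts by window: 2 1 2 1 2

Answer: 2 1 2 1 2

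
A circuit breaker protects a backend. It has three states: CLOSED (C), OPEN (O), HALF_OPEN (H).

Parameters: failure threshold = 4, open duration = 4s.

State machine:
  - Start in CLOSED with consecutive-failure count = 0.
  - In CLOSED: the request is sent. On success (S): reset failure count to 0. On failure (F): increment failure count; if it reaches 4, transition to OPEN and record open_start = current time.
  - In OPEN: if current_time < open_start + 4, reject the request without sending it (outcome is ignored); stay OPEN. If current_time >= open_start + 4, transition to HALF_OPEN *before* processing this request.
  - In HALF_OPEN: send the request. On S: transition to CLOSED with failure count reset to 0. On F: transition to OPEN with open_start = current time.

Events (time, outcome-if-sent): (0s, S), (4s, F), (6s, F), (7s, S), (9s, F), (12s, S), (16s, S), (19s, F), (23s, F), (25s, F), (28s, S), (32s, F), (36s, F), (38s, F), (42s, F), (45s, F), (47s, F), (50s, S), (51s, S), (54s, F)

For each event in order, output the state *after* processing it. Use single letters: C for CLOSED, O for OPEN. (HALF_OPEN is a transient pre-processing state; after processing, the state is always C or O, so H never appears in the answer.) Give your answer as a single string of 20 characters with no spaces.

Answer: CCCCCCCCCCCCCCOOOOCC

Derivation:
State after each event:
  event#1 t=0s outcome=S: state=CLOSED
  event#2 t=4s outcome=F: state=CLOSED
  event#3 t=6s outcome=F: state=CLOSED
  event#4 t=7s outcome=S: state=CLOSED
  event#5 t=9s outcome=F: state=CLOSED
  event#6 t=12s outcome=S: state=CLOSED
  event#7 t=16s outcome=S: state=CLOSED
  event#8 t=19s outcome=F: state=CLOSED
  event#9 t=23s outcome=F: state=CLOSED
  event#10 t=25s outcome=F: state=CLOSED
  event#11 t=28s outcome=S: state=CLOSED
  event#12 t=32s outcome=F: state=CLOSED
  event#13 t=36s outcome=F: state=CLOSED
  event#14 t=38s outcome=F: state=CLOSED
  event#15 t=42s outcome=F: state=OPEN
  event#16 t=45s outcome=F: state=OPEN
  event#17 t=47s outcome=F: state=OPEN
  event#18 t=50s outcome=S: state=OPEN
  event#19 t=51s outcome=S: state=CLOSED
  event#20 t=54s outcome=F: state=CLOSED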